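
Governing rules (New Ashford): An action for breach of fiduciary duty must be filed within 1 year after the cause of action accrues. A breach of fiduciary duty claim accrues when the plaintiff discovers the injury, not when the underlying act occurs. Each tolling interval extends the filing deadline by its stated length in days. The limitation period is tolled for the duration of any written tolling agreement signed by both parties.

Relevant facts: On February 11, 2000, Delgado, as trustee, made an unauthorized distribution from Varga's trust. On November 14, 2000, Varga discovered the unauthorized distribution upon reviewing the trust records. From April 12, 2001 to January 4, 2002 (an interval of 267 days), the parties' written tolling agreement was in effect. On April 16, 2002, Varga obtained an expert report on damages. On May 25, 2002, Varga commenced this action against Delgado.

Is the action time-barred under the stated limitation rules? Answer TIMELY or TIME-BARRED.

TIMELY

Accrual is tied to discovery, so the period began on November 14, 2000 rather than on February 11, 2000 when the act occurred.
The untolled deadline — 1 year after November 14, 2000 — is November 14, 2001.
The written tolling agreement from April 12, 2001 to January 4, 2002 tolled the period for 267 days, extending the deadline to August 8, 2002.
The other events in the timeline have no effect on the limitation period under the stated rules.
The May 25, 2002 filing precedes the August 8, 2002 deadline; the claim is timely.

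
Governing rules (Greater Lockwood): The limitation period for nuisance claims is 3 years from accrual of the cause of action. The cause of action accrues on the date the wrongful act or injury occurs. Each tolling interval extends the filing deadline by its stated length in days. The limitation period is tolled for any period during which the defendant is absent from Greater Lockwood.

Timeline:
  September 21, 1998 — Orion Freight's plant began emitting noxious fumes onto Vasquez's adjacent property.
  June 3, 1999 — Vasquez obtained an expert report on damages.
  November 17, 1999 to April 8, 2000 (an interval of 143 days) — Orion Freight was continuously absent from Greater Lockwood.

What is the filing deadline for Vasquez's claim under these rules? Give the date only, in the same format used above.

February 11, 2002

The claim accrued on September 21, 1998, when the wrongful act occurred.
Adding the 3 years base period to September 21, 1998 gives a deadline of September 21, 2001, before any tolling.
The defendant's absence from the jurisdiction from November 17, 1999 to April 8, 2000 tolled the period for 143 days, extending the deadline to February 11, 2002.
None of the other events listed affects the running of the period under the stated rules.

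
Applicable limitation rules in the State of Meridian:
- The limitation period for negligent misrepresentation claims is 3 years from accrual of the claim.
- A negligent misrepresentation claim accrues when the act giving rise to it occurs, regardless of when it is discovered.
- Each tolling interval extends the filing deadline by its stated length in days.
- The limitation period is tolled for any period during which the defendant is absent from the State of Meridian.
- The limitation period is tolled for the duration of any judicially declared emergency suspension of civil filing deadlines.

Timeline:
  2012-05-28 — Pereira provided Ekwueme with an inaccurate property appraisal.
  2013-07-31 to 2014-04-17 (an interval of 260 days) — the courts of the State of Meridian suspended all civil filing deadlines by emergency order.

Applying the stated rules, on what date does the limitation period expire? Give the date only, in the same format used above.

The claim accrued on 2012-05-28, when the wrongful act occurred.
The untolled deadline — 3 years after 2012-05-28 — is 2015-05-28.
The emergency suspension of filing deadlines from 2013-07-31 to 2014-04-17 tolled the period for 260 days, extending the deadline to 2016-02-12.

2016-02-12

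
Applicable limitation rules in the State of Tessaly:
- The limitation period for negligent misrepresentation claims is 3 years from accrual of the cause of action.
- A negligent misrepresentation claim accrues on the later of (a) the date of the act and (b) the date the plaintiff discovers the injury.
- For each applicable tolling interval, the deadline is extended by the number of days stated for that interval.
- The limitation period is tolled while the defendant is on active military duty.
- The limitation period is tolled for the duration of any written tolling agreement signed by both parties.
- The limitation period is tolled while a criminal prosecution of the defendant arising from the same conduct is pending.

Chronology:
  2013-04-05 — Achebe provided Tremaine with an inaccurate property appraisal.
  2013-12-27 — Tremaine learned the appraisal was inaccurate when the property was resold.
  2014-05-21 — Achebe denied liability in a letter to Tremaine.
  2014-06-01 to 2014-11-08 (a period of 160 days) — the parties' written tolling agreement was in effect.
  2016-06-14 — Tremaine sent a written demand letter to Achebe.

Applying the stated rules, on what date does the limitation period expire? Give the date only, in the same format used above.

Taking the later of the act (2013-04-05) and discovery (2013-12-27), the claim accrued on 2013-12-27.
3 years from 2013-12-27 is 2016-12-27.
The written tolling agreement from 2014-06-01 to 2014-11-08 tolled the period for 160 days, extending the deadline to 2017-06-05.
Nothing else in the chronology tolls or restarts the period.

2017-06-05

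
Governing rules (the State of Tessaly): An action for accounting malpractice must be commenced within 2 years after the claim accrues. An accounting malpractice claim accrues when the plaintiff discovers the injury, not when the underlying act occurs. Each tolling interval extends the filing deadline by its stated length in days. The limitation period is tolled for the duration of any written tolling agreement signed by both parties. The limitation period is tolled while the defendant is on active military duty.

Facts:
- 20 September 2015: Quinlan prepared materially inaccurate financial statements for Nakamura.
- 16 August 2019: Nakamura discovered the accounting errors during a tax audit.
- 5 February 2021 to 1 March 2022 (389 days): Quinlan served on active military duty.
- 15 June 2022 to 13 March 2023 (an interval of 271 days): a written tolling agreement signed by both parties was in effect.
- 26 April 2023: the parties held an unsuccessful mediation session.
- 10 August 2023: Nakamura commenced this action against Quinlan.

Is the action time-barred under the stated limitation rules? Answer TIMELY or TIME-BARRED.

TIME-BARRED

Accrual is tied to discovery, so the period began on 16 August 2019 rather than on 20 September 2015 when the act occurred.
Adding the 2 years base period to 16 August 2019 gives a deadline of 16 August 2021, before any tolling.
The period was tolled for 389 days by the defendant's active military service (5 February 2021 to 1 March 2022), pushing the deadline to 9 September 2022.
Because the written tolling agreement ran from 15 June 2022 to 13 March 2023, the deadline is extended by 271 days to 7 June 2023.
The other events in the timeline have no effect on the limitation period under the stated rules.
Nakamura filed on 10 August 2023, after the 7 June 2023 deadline, so the action is time-barred.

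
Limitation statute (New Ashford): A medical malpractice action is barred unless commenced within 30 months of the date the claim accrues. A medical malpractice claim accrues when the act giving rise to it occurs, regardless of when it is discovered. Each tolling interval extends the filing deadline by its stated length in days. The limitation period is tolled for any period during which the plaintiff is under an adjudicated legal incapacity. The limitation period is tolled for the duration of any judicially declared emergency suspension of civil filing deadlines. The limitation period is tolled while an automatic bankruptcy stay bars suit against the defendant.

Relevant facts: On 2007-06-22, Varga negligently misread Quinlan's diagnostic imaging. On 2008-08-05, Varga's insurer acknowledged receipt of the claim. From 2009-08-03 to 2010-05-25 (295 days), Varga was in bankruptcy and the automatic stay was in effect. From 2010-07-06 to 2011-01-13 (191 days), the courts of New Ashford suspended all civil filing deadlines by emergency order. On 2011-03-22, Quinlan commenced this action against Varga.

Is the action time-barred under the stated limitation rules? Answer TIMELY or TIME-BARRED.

The claim accrued on 2007-06-22, the date of the act.
The untolled deadline — 30 months after 2007-06-22 — is 2009-12-22.
The period was tolled for 295 days by the automatic bankruptcy stay (2009-08-03 to 2010-05-25), pushing the deadline to 2010-10-13.
The period was tolled for 191 days by the emergency suspension of filing deadlines (2010-07-06 to 2011-01-13), pushing the deadline to 2011-04-22.
None of the other events listed affects the running of the period under the stated rules.
Quinlan filed on 2011-03-22, before the 2011-04-22 deadline, so the action is timely.

TIMELY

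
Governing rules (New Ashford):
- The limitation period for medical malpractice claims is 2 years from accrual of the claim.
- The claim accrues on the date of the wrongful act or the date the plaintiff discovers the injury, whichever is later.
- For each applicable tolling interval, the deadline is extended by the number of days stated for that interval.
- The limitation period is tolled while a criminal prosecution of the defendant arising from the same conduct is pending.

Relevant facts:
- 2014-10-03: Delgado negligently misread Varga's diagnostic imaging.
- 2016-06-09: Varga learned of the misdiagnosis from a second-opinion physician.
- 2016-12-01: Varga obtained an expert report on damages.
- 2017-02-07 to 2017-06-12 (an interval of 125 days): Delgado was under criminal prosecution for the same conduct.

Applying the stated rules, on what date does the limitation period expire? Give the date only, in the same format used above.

2018-10-12

Because discovery on 2016-06-09 post-dates the 2014-10-03 act, accrual under the later-of rule falls on 2016-06-09.
The untolled deadline — 2 years after 2016-06-09 — is 2018-06-09.
Because the pending criminal prosecution ran from 2017-02-07 to 2017-06-12, the deadline is extended by 125 days to 2018-10-12.
The other events in the timeline have no effect on the limitation period under the stated rules.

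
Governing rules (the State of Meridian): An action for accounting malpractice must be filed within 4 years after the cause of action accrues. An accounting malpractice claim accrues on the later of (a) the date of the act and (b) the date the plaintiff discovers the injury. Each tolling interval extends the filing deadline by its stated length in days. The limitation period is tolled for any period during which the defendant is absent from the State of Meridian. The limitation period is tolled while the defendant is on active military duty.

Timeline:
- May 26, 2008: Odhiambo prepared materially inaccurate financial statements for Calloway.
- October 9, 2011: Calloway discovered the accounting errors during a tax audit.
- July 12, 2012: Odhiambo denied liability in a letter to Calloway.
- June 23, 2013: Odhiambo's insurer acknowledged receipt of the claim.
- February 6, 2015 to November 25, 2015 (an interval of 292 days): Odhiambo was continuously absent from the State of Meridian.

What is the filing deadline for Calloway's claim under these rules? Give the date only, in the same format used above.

July 27, 2016

Because discovery on October 9, 2011 post-dates the May 26, 2008 act, accrual under the later-of rule falls on October 9, 2011.
Adding the 4 years base period to October 9, 2011 gives a deadline of October 9, 2015, before any tolling.
Because the defendant's absence from the jurisdiction ran from February 6, 2015 to November 25, 2015, the deadline is extended by 292 days to July 27, 2016.
The other events in the timeline have no effect on the limitation period under the stated rules.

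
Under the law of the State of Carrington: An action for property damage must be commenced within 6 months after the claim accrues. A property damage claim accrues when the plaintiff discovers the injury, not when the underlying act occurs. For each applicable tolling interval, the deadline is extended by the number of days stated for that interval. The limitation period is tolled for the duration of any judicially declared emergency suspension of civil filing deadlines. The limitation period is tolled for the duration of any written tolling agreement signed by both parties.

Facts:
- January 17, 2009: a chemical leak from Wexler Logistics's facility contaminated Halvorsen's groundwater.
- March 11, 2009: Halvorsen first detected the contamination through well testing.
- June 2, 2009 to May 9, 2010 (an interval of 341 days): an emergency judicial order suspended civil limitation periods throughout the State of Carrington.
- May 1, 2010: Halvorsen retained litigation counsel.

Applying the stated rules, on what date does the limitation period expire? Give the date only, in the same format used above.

August 18, 2010

The claim did not accrue until Halvorsen discovered the injury on March 11, 2009; the January 17, 2009 act date does not start the clock under the stated rule.
The untolled deadline — 6 months after March 11, 2009 — is September 11, 2009.
The period was tolled for 341 days by the emergency suspension of filing deadlines (June 2, 2009 to May 9, 2010), pushing the deadline to August 18, 2010.
None of the other events listed affects the running of the period under the stated rules.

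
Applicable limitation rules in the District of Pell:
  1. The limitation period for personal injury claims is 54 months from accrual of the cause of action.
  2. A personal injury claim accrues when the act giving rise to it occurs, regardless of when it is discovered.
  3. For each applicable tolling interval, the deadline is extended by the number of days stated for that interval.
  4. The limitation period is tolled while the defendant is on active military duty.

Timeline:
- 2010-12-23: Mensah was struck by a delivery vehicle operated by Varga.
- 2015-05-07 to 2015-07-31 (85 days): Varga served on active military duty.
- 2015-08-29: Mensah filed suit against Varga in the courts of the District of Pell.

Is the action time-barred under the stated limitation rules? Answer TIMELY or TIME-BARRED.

TIMELY

The limitation period began to run on 2010-12-23.
54 months from 2010-12-23 is 2015-06-23.
Because the defendant's active military service ran from 2015-05-07 to 2015-07-31, the deadline is extended by 85 days to 2015-09-16.
Mensah filed on 2015-08-29, before the 2015-09-16 deadline, so the action is timely.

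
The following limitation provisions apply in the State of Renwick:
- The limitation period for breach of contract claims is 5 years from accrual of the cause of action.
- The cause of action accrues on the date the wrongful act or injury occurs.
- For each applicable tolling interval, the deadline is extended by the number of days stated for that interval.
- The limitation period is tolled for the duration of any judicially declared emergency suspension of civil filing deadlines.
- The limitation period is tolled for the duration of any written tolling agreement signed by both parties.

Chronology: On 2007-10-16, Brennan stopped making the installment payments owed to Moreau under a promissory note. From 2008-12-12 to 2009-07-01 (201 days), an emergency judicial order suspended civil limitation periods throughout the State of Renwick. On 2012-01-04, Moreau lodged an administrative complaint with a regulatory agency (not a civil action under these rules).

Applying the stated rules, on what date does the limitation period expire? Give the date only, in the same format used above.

2013-05-05

The cause of action accrued on 2007-10-16, the date of the act.
The untolled deadline — 5 years after 2007-10-16 — is 2012-10-16.
Because the emergency suspension of filing deadlines ran from 2008-12-12 to 2009-07-01, the deadline is extended by 201 days to 2013-05-05.
The other events in the timeline have no effect on the limitation period under the stated rules.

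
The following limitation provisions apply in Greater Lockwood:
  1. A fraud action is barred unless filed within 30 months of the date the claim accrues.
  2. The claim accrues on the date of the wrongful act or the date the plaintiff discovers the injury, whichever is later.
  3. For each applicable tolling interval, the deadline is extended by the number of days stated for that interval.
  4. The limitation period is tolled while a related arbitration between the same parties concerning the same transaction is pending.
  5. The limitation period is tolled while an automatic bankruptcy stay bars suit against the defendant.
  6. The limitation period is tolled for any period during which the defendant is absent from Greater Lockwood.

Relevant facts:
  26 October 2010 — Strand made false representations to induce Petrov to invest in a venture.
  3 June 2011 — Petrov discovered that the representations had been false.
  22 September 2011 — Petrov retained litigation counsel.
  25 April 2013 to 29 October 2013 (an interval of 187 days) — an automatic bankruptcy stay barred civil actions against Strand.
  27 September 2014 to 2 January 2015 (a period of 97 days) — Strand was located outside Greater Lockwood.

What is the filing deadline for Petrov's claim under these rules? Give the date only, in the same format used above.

Because discovery on 3 June 2011 post-dates the 26 October 2010 act, accrual under the later-of rule falls on 3 June 2011.
The untolled deadline — 30 months after 3 June 2011 — is 3 December 2013.
Because the automatic bankruptcy stay ran from 25 April 2013 to 29 October 2013, the deadline is extended by 187 days to 8 June 2014.
By the time the defendant's absence from the jurisdiction began on 27 September 2014, the limitation period had already expired on 8 June 2014; that interval cannot revive it.
Nothing else in the chronology tolls or restarts the period.

8 June 2014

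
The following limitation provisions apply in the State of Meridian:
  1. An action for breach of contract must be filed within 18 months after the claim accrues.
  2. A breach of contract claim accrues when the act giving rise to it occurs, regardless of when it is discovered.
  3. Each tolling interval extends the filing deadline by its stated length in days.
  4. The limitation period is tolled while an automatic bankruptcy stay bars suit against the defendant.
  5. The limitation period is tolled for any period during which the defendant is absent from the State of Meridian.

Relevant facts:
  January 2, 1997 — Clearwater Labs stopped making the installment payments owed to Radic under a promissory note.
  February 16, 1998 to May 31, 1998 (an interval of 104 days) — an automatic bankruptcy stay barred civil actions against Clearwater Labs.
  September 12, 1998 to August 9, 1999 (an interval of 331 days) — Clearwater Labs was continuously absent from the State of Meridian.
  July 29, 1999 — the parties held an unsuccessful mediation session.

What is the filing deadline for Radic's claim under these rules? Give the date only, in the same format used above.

September 10, 1999

The claim accrued on January 2, 1997, the date of the act.
The untolled deadline — 18 months after January 2, 1997 — is July 2, 1998.
Because the automatic bankruptcy stay ran from February 16, 1998 to May 31, 1998, the deadline is extended by 104 days to October 14, 1998.
The period was tolled for 331 days by the defendant's absence from the jurisdiction (September 12, 1998 to August 9, 1999), pushing the deadline to September 10, 1999.
Nothing else in the chronology tolls or restarts the period.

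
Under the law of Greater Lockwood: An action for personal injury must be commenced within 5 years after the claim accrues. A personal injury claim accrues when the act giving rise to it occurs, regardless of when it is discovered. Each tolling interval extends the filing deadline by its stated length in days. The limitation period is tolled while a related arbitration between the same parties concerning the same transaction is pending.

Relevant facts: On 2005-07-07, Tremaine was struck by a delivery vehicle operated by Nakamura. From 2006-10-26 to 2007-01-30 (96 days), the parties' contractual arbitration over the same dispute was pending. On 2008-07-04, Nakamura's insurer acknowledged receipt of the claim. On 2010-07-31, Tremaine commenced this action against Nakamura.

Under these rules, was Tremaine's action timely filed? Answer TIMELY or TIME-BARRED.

TIMELY

The limitation period began to run on 2005-07-07.
Adding the 5 years base period to 2005-07-07 gives a deadline of 2010-07-07, before any tolling.
The period was tolled for 96 days by the pending related arbitration (2006-10-26 to 2007-01-30), pushing the deadline to 2010-10-11.
Nothing else in the chronology tolls or restarts the period.
The 2010-07-31 filing precedes the 2010-10-11 deadline; the claim is timely.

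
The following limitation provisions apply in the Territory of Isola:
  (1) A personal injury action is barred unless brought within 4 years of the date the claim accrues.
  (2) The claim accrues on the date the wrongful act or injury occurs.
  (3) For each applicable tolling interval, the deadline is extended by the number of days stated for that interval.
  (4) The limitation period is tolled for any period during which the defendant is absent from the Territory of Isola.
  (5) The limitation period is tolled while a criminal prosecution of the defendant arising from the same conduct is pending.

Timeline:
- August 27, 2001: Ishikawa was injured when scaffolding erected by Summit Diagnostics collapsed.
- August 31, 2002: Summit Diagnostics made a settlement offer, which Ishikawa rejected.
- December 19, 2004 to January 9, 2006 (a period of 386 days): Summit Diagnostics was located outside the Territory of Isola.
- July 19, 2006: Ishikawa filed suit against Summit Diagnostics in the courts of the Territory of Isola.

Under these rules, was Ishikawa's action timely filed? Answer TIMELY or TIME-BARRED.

The claim accrued on August 27, 2001, when the wrongful act occurred.
4 years from August 27, 2001 is August 27, 2005.
The defendant's absence from the jurisdiction from December 19, 2004 to January 9, 2006 tolled the period for 386 days, extending the deadline to September 17, 2006.
The other events in the timeline have no effect on the limitation period under the stated rules.
Filing on July 19, 2006 beat the September 17, 2006 deadline — the action is timely.

TIMELY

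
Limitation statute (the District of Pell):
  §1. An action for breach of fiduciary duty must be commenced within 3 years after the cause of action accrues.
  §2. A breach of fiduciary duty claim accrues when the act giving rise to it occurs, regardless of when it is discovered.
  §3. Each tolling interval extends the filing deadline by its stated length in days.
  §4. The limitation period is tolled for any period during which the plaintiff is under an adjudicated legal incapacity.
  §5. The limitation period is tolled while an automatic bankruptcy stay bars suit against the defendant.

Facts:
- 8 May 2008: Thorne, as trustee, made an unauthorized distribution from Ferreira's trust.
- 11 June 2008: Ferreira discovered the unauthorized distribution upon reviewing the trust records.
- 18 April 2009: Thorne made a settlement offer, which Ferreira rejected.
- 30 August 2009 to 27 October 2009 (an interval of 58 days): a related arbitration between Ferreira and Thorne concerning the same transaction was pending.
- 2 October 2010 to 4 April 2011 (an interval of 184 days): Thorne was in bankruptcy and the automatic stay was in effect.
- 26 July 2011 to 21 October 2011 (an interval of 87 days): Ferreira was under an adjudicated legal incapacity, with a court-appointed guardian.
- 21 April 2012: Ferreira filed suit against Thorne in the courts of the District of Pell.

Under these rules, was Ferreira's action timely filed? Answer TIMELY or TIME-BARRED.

TIME-BARRED

Accrual is governed by the date of the act, so the period began to run on 8 May 2008; the later discovery on 11 June 2008 is irrelevant under the stated rule.
Adding the 3 years base period to 8 May 2008 gives a deadline of 8 May 2011, before any tolling.
The period was tolled for 184 days by the automatic bankruptcy stay (2 October 2010 to 4 April 2011), pushing the deadline to 8 November 2011.
The period was tolled for 87 days by the plaintiff's legal incapacity (26 July 2011 to 21 October 2011), pushing the deadline to 3 February 2012.
Although a pending arbitration ran from 30 August 2009 to 27 October 2009, the stated rules do not make that a tolling event, so it is disregarded.
None of the other events listed affects the running of the period under the stated rules.
Ferreira filed on 21 April 2012, after the 3 February 2012 deadline, so the action is time-barred.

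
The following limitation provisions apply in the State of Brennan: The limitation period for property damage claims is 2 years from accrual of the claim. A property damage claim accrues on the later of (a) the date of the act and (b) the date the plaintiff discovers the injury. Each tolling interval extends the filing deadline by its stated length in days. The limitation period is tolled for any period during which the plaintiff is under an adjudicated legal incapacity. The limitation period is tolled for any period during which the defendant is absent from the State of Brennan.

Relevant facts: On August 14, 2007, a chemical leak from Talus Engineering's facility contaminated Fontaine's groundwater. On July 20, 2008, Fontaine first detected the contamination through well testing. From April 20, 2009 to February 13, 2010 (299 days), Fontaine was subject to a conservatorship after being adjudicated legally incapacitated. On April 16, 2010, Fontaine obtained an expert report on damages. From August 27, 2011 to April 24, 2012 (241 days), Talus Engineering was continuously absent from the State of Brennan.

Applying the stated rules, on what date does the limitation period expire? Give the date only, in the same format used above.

May 15, 2011

The claim accrued on July 20, 2008 — the later of the August 14, 2007 act and the July 20, 2008 discovery.
2 years from July 20, 2008 is July 20, 2010.
The period was tolled for 299 days by the plaintiff's legal incapacity (April 20, 2009 to February 13, 2010), pushing the deadline to May 15, 2011.
The defendant's absence from the jurisdiction from August 27, 2011 to April 24, 2012 began after the period had already run on May 15, 2011, so it has no tolling effect.
The other events in the timeline have no effect on the limitation period under the stated rules.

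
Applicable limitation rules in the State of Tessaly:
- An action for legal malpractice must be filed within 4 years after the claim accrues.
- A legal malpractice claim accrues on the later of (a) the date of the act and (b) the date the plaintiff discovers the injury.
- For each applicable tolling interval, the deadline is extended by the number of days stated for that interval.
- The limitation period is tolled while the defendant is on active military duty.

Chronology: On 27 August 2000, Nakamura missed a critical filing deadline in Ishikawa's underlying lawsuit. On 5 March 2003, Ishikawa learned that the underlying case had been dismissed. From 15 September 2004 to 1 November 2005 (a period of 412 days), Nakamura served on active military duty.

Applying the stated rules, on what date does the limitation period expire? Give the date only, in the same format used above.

20 April 2008

The claim accrued on 5 March 2003 — the later of the 27 August 2000 act and the 5 March 2003 discovery.
4 years from 5 March 2003 is 5 March 2007.
Because the defendant's active military service ran from 15 September 2004 to 1 November 2005, the deadline is extended by 412 days to 20 April 2008.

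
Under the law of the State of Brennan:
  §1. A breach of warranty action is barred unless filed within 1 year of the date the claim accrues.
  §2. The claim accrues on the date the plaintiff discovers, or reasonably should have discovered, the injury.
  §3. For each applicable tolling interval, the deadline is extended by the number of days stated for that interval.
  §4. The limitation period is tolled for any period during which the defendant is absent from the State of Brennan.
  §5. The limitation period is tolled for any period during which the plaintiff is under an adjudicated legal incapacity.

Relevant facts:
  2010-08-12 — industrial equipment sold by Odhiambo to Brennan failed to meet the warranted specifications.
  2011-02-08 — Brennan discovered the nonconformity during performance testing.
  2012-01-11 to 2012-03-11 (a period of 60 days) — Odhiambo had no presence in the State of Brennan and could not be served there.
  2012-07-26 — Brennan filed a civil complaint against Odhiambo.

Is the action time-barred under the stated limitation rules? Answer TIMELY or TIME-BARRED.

Accrual is tied to discovery, so the period began on 2011-02-08 rather than on 2010-08-12 when the act occurred.
The untolled deadline — 1 year after 2011-02-08 — is 2012-02-08.
The defendant's absence from the jurisdiction from 2012-01-11 to 2012-03-11 tolled the period for 60 days, extending the deadline to 2012-04-08.
Brennan filed on 2012-07-26, after the 2012-04-08 deadline, so the action is time-barred.

TIME-BARRED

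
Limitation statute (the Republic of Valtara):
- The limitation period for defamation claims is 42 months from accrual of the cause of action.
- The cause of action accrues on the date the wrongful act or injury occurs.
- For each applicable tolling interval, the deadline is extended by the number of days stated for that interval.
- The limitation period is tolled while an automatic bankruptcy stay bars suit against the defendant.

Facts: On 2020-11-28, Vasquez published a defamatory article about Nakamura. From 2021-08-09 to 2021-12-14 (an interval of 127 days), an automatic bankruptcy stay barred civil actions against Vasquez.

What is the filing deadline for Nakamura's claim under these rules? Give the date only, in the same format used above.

The limitation period began to run on 2020-11-28.
Adding the 42 months base period to 2020-11-28 gives a deadline of 2024-05-28, before any tolling.
The period was tolled for 127 days by the automatic bankruptcy stay (2021-08-09 to 2021-12-14), pushing the deadline to 2024-10-02.

2024-10-02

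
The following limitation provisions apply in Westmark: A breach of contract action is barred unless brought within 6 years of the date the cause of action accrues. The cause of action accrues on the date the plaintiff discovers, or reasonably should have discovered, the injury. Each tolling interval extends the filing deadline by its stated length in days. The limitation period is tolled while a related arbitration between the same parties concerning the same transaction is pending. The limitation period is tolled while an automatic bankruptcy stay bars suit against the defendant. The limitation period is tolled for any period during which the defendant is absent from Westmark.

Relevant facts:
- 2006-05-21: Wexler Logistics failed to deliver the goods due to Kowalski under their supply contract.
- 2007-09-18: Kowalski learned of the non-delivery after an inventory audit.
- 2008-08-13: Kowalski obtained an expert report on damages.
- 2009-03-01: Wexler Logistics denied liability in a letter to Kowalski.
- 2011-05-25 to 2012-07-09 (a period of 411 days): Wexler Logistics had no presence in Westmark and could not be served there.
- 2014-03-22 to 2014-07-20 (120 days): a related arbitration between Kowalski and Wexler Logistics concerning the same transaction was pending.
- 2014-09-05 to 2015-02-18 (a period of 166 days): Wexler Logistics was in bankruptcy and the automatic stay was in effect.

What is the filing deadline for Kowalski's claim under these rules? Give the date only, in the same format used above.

2015-08-16

The claim did not accrue until Kowalski discovered the injury on 2007-09-18; the 2006-05-21 act date does not start the clock under the stated rule.
Adding the 6 years base period to 2007-09-18 gives a deadline of 2013-09-18, before any tolling.
Because the defendant's absence from the jurisdiction ran from 2011-05-25 to 2012-07-09, the deadline is extended by 411 days to 2014-11-03.
The pending related arbitration from 2014-03-22 to 2014-07-20 tolled the period for 120 days, extending the deadline to 2015-03-03.
The period was tolled for 166 days by the automatic bankruptcy stay (2014-09-05 to 2015-02-18), pushing the deadline to 2015-08-16.
Nothing else in the chronology tolls or restarts the period.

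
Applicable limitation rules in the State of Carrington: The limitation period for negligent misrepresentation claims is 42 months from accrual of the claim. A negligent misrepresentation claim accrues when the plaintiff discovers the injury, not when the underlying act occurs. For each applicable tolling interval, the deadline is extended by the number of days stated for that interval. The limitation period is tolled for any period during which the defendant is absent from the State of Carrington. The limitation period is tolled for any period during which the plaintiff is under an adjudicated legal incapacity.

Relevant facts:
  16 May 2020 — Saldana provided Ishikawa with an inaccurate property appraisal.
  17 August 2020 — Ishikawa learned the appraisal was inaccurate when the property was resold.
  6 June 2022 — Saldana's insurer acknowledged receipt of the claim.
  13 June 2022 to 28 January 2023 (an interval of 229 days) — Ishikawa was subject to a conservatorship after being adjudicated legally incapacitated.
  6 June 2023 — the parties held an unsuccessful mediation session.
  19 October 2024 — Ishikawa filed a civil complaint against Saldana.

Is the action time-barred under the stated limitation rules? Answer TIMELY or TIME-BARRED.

Under the discovery rule, the claim accrued on 17 August 2020, when Ishikawa discovered the injury — not on the 16 May 2020 date of the underlying act.
Adding the 42 months base period to 17 August 2020 gives a deadline of 17 February 2024, before any tolling.
The period was tolled for 229 days by the plaintiff's legal incapacity (13 June 2022 to 28 January 2023), pushing the deadline to 3 October 2024.
Nothing else in the chronology tolls or restarts the period.
Ishikawa filed on 19 October 2024, after the 3 October 2024 deadline, so the action is time-barred.

TIME-BARRED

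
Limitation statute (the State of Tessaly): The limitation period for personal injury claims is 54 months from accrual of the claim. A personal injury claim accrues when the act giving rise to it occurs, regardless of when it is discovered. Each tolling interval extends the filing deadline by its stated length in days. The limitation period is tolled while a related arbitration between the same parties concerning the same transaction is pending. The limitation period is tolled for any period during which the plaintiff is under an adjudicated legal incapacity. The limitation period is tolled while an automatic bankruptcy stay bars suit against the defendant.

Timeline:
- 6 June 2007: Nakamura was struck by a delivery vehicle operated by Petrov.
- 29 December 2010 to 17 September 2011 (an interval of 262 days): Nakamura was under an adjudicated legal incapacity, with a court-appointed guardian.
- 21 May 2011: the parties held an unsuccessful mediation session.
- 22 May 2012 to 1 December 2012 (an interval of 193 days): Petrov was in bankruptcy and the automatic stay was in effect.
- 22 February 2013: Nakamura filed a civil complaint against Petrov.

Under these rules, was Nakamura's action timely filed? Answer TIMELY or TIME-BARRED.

TIMELY

The claim accrued on 6 June 2007, when the wrongful act occurred.
54 months from 6 June 2007 is 6 December 2011.
The plaintiff's legal incapacity from 29 December 2010 to 17 September 2011 tolled the period for 262 days, extending the deadline to 24 August 2012.
Because the automatic bankruptcy stay ran from 22 May 2012 to 1 December 2012, the deadline is extended by 193 days to 5 March 2013.
The other events in the timeline have no effect on the limitation period under the stated rules.
The 22 February 2013 filing precedes the 5 March 2013 deadline; the claim is timely.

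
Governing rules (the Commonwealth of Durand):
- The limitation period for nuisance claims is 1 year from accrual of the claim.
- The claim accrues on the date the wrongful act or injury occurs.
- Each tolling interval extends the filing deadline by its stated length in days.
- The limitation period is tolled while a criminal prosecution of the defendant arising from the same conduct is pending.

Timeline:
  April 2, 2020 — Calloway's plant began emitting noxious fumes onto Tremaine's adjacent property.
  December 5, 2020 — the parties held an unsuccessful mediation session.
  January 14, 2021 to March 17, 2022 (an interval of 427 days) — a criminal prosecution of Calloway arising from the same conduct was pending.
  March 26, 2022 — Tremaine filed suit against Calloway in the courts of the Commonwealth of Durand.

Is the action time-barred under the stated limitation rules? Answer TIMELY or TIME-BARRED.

TIMELY

The claim accrued on April 2, 2020, the date of the act.
Adding the 1 year base period to April 2, 2020 gives a deadline of April 2, 2021, before any tolling.
The pending criminal prosecution from January 14, 2021 to March 17, 2022 tolled the period for 427 days, extending the deadline to June 3, 2022.
None of the other events listed affects the running of the period under the stated rules.
The March 26, 2022 filing precedes the June 3, 2022 deadline; the claim is timely.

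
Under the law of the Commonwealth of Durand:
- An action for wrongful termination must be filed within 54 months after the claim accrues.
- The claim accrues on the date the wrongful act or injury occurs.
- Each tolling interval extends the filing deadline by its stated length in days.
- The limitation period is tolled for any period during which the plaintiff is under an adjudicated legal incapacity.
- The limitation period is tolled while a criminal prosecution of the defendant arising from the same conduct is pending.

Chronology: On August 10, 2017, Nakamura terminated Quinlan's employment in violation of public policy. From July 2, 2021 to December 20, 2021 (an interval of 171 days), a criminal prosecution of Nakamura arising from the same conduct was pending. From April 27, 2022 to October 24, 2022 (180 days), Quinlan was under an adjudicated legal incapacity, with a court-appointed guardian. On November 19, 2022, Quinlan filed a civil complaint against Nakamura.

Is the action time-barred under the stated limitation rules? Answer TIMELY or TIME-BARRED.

The claim accrued on August 10, 2017, when the wrongful act occurred.
54 months from August 10, 2017 is February 10, 2022.
The pending criminal prosecution from July 2, 2021 to December 20, 2021 tolled the period for 171 days, extending the deadline to July 31, 2022.
The period was tolled for 180 days by the plaintiff's legal incapacity (April 27, 2022 to October 24, 2022), pushing the deadline to January 27, 2023.
Quinlan filed on November 19, 2022, before the January 27, 2023 deadline, so the action is timely.

TIMELY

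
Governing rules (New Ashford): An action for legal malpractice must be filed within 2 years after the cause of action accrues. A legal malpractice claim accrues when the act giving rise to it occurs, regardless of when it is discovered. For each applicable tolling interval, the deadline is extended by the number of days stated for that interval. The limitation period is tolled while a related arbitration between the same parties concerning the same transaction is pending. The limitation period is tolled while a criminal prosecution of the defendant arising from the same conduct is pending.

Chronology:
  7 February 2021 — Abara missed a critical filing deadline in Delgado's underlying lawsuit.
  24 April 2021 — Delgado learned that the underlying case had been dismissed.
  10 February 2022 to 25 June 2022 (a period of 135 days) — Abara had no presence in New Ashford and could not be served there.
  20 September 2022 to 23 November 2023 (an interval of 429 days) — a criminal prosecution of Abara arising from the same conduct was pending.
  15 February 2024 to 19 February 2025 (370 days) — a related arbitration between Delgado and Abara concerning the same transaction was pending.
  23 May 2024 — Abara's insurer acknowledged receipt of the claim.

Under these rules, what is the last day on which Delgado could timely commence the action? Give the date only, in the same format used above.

Because the rule ties accrual to occurrence, the claim accrued on 7 February 2021, not on the 24 April 2021 discovery date.
Adding the 2 years base period to 7 February 2021 gives a deadline of 7 February 2023, before any tolling.
The period was tolled for 429 days by the pending criminal prosecution (20 September 2022 to 23 November 2023), pushing the deadline to 11 April 2024.
The period was tolled for 370 days by the pending related arbitration (15 February 2024 to 19 February 2025), pushing the deadline to 16 April 2025.
No stated provision tolls the period for the defendant's absence, so the interval from 10 February 2022 to 25 June 2022 has no effect on the deadline.
Nothing else in the chronology tolls or restarts the period.

16 April 2025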